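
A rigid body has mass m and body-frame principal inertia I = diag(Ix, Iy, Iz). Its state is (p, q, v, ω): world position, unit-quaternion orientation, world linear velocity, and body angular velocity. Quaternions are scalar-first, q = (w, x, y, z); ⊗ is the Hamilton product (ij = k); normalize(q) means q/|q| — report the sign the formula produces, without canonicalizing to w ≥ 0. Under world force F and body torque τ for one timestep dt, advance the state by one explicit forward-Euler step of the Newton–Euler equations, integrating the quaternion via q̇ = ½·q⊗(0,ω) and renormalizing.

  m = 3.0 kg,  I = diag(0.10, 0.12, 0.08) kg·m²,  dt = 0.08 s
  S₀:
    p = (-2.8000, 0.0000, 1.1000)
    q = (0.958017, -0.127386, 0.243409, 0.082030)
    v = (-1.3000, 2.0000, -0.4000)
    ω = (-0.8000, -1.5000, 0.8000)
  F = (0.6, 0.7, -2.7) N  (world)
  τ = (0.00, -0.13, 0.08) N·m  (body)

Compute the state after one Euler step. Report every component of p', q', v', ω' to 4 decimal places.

p' = (-2.9040, 0.1600, 1.0680)
q' = (0.9632, -0.1449, 0.1869, 0.1278)
v' = (-1.2840, 2.0187, -0.4720)
ω' = (-0.8384, -1.5781, 0.8560)

ω×(Iω) gyroscopic = (0.0480, -0.0128, 0.0240)
(τ − ω×Iω)/I = (-0.4800, -0.9767, 0.7000)
ω + α·dt = (-0.8384, -1.5781, 0.8560)
2q̇ = q⊗(0,ω) = (0.1975807, -0.4486414, -1.4007407, 1.1522198)
updated quaternion q' = (0.9632, -0.1449, 0.1869, 0.1278)
p + v·dt = (-2.9040, 0.1600, 1.0680)
v + (F/m)dt = (-1.2840, 2.0187, -0.4720)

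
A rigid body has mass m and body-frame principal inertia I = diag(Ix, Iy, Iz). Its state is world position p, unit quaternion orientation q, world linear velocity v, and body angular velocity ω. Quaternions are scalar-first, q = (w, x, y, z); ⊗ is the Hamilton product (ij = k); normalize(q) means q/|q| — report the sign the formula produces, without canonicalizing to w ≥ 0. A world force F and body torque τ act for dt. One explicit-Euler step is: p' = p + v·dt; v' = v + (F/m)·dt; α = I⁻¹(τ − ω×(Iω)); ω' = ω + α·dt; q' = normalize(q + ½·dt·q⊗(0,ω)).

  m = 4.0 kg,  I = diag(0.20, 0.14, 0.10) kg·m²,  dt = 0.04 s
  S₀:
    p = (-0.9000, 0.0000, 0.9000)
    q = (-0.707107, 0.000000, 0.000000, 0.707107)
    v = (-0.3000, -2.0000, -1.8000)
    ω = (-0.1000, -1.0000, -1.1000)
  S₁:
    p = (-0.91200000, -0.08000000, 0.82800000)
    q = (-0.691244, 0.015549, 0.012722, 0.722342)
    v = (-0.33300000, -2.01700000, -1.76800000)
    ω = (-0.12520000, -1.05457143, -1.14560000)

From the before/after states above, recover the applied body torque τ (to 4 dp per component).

Δω = ω₁−ω₀ = (-0.02520000, -0.05457143, -0.04560000)
precession coupling = (-0.0440, 0.0110, -0.0060)
applied torque τ = (-0.1700, -0.1800, -0.1200)

τ = (-0.1700, -0.1800, -0.1200)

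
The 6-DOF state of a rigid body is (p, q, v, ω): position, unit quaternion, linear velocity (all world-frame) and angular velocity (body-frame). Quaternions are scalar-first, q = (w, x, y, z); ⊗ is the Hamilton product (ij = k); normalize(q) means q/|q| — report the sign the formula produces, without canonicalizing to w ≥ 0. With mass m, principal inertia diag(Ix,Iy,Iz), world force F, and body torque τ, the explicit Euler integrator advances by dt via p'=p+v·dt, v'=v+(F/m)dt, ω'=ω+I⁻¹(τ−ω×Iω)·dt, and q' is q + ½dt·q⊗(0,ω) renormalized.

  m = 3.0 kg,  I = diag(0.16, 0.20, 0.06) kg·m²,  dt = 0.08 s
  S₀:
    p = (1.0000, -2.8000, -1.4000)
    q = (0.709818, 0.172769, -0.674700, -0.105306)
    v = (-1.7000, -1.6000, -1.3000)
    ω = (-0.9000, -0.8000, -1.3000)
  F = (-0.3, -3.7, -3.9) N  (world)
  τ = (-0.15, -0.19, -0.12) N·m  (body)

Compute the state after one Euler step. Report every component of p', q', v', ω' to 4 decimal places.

p' = (0.8640, -2.9280, -1.5040)
q' = (0.6872, 0.1785, -0.6829, -0.1716)
v' = (-1.7080, -1.6987, -1.4040)
ω' = (-0.9022, -0.9228, -1.4984)

linear accel F/m = (-0.1000, -1.2333, -1.3000)
p + v·dt = (0.8640, -2.9280, -1.5040)
new velocity v' = (-1.7080, -1.6987, -1.4040)
α = I⁻¹(τ − ω×Iω) = (-0.0275, -1.5350, -2.4800)
ω' = ω + α·dt = (-0.9022, -0.9228, -1.4984)
2q̇ = q⊗(0,ω) = (-0.5211657, 0.1540290, -0.2484793, -1.6682086)
updated quaternion q' = (0.6872, 0.1785, -0.6829, -0.1716)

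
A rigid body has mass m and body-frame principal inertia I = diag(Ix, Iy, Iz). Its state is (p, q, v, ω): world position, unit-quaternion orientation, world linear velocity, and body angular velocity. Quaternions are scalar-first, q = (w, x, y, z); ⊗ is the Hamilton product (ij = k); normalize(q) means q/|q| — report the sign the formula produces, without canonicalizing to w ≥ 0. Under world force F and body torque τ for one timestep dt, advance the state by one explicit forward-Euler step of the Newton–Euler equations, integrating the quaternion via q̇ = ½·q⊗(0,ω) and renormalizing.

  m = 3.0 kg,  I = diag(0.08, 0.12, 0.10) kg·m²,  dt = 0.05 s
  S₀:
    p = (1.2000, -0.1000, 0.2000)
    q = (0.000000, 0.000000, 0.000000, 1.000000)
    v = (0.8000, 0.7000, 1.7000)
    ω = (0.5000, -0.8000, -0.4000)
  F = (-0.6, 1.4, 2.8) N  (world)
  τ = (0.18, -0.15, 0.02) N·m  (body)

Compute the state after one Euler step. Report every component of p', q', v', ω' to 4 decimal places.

p' = (1.2400, -0.0650, 0.2850)
q' = (0.0100, 0.0200, 0.0125, 0.9997)
v' = (0.7900, 0.7233, 1.7467)
ω' = (0.6165, -0.8642, -0.3820)

a = F/m = (-0.2000, 0.4667, 0.9333)
p + v·dt = (1.2400, -0.0650, 0.2850)
v + (F/m)dt = (0.7900, 0.7233, 1.7467)
α = I⁻¹(τ − ω×Iω) = (2.3300, -1.2833, 0.3600)
new body rate ω' = (0.6165, -0.8642, -0.3820)
Hamilton product q⊗(0,ω) = (0.4000000, 0.8000000, 0.5000000, 0.0000000)
updated quaternion q' = (0.0100, 0.0200, 0.0125, 0.9997)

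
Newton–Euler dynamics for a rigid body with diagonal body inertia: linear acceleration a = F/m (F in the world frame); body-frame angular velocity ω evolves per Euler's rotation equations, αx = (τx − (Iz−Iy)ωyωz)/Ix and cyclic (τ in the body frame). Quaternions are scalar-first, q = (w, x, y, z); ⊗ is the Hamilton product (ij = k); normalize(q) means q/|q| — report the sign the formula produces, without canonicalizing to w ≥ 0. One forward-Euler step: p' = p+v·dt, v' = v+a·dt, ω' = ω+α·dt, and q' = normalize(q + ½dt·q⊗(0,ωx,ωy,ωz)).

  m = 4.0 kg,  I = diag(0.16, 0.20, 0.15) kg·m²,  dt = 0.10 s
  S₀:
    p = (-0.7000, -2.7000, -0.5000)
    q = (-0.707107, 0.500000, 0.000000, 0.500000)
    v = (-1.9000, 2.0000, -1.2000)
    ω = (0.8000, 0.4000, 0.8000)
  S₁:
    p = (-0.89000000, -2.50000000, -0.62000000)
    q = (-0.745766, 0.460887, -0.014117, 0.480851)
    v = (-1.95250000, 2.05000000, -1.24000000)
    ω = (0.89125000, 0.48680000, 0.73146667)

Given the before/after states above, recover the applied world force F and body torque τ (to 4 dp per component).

F = (-2.1000, 2.0000, -1.6000)
τ = (0.1300, 0.1800, -0.0900)

rate change Δω = (0.09125000, 0.08680000, -0.06853333)
I·α + gyro = (0.1300, 0.1800, -0.0900)
Δv = v₁−v₀ = (-0.05250000, 0.05000000, -0.04000000)
applied force F = (-2.1000, 2.0000, -1.6000)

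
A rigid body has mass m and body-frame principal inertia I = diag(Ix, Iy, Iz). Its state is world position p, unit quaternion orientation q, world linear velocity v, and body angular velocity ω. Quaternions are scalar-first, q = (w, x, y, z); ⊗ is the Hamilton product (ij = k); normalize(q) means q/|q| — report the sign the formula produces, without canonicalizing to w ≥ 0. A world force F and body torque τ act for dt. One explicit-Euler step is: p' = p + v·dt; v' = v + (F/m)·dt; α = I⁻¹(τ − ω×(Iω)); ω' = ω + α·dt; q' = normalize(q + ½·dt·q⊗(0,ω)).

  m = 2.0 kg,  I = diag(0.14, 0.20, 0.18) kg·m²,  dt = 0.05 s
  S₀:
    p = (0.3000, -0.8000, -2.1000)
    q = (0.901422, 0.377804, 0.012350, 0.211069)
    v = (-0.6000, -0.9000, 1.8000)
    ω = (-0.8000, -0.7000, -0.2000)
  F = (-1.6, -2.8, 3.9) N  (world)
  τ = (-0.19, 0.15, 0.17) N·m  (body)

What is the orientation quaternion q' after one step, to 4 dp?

q' = (0.9099, 0.3633, -0.0058, 0.2001)

Hamilton product q⊗(0,ω) = (0.3531020, -0.5758593, -0.7242898, -0.4348672)
q' = normalize(q + ½dt·q⊗(0,ω)) = (0.9099, 0.3633, -0.0058, 0.2001)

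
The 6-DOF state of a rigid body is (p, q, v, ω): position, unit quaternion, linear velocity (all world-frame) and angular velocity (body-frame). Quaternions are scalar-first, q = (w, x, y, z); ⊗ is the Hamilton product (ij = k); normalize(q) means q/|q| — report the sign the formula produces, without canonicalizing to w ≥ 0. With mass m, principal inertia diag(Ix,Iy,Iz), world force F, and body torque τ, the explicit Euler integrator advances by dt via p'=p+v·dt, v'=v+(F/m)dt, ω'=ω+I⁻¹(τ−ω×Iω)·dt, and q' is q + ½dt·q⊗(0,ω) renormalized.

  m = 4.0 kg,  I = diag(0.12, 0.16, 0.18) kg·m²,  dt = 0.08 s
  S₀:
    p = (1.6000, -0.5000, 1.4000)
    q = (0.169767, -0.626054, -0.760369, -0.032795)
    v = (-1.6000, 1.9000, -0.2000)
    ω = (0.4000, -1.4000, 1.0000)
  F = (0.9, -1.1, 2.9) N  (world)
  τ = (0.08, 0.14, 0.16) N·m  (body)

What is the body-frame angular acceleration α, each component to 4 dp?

ω×(Iω) gyroscopic = (-0.0280, -0.0240, -0.0224)
angular accel α = (0.9000, 1.0250, 1.0133)

α = (0.9000, 1.0250, 1.0133)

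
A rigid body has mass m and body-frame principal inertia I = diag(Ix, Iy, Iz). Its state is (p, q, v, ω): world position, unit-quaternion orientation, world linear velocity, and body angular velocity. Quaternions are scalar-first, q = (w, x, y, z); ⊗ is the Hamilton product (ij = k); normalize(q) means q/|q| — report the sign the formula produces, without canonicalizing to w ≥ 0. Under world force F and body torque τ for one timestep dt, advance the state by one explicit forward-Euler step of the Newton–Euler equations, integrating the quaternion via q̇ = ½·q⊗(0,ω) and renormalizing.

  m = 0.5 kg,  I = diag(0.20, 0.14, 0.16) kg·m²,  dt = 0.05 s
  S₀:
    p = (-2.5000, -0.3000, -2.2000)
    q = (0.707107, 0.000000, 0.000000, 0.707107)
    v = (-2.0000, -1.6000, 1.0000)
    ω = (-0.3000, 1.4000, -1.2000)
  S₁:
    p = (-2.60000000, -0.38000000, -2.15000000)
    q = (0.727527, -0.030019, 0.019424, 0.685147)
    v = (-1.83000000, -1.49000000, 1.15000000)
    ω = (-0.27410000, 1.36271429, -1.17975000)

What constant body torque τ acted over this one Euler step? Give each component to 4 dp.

τ = (0.0700, -0.0900, 0.0900)

ω₁ − ω₀ = (0.02590000, -0.03728571, 0.02025000)
ω₀×(Iω₀) = (-0.0336, 0.0144, 0.0252)
I·α + gyro = (0.0700, -0.0900, 0.0900)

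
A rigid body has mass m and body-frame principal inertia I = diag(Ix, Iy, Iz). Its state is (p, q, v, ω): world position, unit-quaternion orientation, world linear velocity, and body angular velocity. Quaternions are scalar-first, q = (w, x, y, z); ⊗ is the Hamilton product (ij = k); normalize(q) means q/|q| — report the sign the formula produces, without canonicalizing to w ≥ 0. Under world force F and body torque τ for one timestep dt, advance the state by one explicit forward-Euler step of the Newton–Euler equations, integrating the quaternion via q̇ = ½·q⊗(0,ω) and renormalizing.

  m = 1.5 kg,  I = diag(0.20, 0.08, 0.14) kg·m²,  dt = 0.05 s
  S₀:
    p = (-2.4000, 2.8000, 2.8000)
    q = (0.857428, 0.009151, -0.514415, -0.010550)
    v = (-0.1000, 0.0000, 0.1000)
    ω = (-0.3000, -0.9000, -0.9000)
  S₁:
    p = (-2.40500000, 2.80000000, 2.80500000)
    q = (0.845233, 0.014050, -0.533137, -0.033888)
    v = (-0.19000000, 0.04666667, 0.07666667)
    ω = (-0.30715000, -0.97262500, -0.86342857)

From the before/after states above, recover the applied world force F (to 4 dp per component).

F = (-2.7000, 1.4000, -0.7000)

velocity change Δv = (-0.09000000, 0.04666667, -0.02333333)
m·(v₁−v₀)/dt = (-2.7000, 1.4000, -0.7000)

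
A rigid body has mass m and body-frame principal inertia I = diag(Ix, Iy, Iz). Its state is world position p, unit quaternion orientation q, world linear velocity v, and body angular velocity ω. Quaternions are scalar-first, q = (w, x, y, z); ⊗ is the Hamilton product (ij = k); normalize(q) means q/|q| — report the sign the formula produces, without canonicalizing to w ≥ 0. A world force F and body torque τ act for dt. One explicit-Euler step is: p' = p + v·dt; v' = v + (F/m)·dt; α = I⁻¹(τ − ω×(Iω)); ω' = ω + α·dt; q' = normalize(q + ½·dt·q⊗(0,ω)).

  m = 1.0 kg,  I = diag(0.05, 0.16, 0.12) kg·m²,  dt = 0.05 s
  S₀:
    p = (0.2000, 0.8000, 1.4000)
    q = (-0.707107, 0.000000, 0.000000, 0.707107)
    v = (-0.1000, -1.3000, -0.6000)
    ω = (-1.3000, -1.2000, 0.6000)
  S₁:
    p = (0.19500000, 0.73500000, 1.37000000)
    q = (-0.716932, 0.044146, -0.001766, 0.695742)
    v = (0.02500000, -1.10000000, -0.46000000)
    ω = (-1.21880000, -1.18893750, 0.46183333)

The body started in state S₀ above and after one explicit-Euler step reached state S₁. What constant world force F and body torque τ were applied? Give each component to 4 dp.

F = (2.5000, 4.0000, 2.8000)
τ = (0.1100, 0.0900, -0.1600)

rate change Δω = (0.08120000, 0.01106250, -0.13816667)
ω₀×(Iω₀) = (0.0288, 0.0546, 0.1716)
τ = I·(Δω/dt) + ω₀×(Iω₀) = (0.1100, 0.0900, -0.1600)
Δv = v₁−v₀ = (0.12500000, 0.20000000, 0.14000000)
applied force F = (2.5000, 4.0000, 2.8000)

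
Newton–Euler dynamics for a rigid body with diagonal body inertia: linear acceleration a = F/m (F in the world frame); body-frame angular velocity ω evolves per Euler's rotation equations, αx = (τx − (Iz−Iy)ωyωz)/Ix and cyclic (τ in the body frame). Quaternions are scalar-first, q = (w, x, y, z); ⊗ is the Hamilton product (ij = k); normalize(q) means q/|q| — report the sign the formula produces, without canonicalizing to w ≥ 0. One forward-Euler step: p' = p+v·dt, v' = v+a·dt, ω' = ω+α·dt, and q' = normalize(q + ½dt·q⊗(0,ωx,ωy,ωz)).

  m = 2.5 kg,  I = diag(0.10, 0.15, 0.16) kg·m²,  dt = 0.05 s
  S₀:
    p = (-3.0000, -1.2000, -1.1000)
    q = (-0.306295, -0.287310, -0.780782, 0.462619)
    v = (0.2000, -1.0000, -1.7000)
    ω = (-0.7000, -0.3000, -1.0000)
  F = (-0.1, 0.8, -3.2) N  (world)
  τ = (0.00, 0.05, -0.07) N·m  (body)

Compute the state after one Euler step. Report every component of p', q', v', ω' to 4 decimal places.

gyro term ω×Iω = (0.0030, -0.0420, 0.0105)
angular accel α = (-0.0300, 0.6133, -0.5031)
ω' = ω + α·dt = (-0.7015, -0.2693, -1.0252)
q⊗(0,ω) = (0.0272674, 1.1339742, -0.5192548, -0.1540594)
q' = normalize(q + ½dt·q⊗(0,ω)) = (-0.3055, -0.2588, -0.7934, 0.4585)
a = F/m = (-0.0400, 0.3200, -1.2800)
p + v·dt = (-2.9900, -1.2500, -1.1850)
v + (F/m)dt = (0.1980, -0.9840, -1.7640)

p' = (-2.9900, -1.2500, -1.1850)
q' = (-0.3055, -0.2588, -0.7934, 0.4585)
v' = (0.1980, -0.9840, -1.7640)
ω' = (-0.7015, -0.2693, -1.0252)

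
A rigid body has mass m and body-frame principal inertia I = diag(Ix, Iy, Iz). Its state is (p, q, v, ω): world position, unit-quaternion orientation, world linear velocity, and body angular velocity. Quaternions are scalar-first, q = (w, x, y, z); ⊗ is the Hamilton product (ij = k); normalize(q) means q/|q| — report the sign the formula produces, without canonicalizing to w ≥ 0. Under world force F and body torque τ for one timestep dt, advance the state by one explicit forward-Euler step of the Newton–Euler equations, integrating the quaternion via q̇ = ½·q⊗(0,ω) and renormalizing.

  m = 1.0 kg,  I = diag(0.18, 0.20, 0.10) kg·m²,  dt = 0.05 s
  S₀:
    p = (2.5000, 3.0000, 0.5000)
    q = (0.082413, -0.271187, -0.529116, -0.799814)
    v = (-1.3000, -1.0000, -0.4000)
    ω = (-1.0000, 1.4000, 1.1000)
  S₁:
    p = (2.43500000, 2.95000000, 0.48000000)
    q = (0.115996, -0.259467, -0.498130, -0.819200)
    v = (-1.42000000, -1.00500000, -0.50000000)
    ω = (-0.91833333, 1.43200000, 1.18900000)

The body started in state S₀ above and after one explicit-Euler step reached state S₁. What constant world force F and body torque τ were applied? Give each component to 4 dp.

velocity change Δv = (-0.12000000, -0.00500000, -0.10000000)
m·(v₁−v₀)/dt = (-2.4000, -0.1000, -2.0000)
ω₁ − ω₀ = (0.08166667, 0.03200000, 0.08900000)
gyro term ω₀×Iω₀ = (-0.1540, -0.0880, -0.0280)
I·α + gyro = (0.1400, 0.0400, 0.1500)

F = (-2.4000, -0.1000, -2.0000)
τ = (0.1400, 0.0400, 0.1500)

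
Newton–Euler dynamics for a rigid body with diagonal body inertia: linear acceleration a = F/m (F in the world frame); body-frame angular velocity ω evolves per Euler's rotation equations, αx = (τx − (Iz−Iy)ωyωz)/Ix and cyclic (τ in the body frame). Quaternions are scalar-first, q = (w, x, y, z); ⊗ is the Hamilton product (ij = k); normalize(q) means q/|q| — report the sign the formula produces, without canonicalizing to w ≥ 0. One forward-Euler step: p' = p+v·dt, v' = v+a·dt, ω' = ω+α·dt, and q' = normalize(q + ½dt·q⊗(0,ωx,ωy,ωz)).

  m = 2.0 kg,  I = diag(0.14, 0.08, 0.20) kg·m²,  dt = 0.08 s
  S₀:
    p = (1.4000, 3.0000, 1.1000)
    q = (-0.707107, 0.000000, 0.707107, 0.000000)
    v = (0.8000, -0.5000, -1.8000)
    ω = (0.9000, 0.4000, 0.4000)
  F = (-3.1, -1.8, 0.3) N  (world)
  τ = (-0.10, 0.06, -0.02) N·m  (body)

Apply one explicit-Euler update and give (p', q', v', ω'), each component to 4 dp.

p' = (1.4640, 2.9600, 0.9560)
q' = (-0.7178, -0.0141, 0.6952, -0.0367)
v' = (0.6760, -0.5720, -1.7880)
ω' = (0.8319, 0.4816, 0.4006)

a = (-1.5500, -0.9000, 0.1500)
new position p' = (1.4640, 2.9600, 0.9560)
v' = v + a·dt = (0.6760, -0.5720, -1.7880)
(τ − ω×Iω)/I = (-0.8514, 1.0200, 0.0080)
new body rate ω' = (0.8319, 0.4816, 0.4006)
q⊗(0,ω) = (-0.2828428, -0.3535535, -0.2828428, -0.9192391)
q + ½dt·q⊗(0,ω), renormalized = (-0.7178, -0.0141, 0.6952, -0.0367)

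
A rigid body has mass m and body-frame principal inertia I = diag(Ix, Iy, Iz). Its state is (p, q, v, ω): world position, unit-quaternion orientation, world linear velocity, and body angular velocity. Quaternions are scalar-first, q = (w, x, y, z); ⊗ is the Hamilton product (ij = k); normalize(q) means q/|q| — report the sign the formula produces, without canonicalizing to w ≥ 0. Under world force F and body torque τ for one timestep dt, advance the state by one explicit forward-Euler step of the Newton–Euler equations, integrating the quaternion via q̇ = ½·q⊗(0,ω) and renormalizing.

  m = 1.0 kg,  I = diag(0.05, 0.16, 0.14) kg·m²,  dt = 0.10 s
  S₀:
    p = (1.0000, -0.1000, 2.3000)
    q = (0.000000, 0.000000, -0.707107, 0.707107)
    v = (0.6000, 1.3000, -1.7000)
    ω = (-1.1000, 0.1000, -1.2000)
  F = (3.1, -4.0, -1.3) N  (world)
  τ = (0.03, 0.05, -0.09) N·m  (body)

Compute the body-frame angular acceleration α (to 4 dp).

α = (0.5520, 1.0550, -0.5564)

gyro term ω×Iω = (0.0024, -0.1188, -0.0121)
(τ − ω×Iω)/I = (0.5520, 1.0550, -0.5564)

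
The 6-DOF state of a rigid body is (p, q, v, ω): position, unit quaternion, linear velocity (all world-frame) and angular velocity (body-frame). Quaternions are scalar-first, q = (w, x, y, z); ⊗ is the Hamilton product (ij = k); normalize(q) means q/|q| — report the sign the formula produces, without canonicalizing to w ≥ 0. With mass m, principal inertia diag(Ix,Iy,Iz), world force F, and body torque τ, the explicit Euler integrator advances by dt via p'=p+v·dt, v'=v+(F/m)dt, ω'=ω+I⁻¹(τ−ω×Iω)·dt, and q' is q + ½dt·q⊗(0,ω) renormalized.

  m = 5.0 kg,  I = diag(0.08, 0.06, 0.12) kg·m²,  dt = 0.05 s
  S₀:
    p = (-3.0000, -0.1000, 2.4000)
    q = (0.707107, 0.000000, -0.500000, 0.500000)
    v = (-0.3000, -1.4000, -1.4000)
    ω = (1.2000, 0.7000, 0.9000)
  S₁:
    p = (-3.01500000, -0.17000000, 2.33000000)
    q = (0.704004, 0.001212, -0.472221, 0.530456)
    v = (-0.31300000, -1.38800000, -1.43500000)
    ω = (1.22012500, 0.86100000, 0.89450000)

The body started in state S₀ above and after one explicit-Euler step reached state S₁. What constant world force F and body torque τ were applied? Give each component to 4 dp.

F = (-1.3000, 1.2000, -3.5000)
τ = (0.0700, 0.1500, -0.0300)

v₁ − v₀ = (-0.01300000, 0.01200000, -0.03500000)
F = m·Δv/dt = (-1.3000, 1.2000, -3.5000)
rate change Δω = (0.02012500, 0.16100000, -0.00550000)
applied torque τ = (0.0700, 0.1500, -0.0300)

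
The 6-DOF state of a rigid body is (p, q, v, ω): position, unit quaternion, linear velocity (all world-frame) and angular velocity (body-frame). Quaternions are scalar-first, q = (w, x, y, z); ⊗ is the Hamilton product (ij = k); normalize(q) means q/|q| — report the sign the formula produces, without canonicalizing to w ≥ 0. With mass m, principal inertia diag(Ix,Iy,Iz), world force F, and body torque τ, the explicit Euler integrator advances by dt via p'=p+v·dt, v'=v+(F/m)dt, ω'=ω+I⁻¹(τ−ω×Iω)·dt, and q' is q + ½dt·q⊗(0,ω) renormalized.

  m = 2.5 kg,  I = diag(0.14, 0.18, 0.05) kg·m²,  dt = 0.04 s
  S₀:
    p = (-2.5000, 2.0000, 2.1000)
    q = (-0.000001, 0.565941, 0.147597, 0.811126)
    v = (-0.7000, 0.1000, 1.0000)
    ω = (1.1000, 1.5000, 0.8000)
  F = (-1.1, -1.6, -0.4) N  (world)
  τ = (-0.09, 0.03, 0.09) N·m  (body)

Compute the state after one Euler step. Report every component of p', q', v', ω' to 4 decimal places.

p' = (-2.5280, 2.0040, 2.1400)
q' = (-0.0298, 0.5435, 0.1563, 0.8242)
v' = (-0.7176, 0.0744, 0.9936)
ω' = (1.1189, 1.4891, 0.8192)

linear accel F/m = (-0.4400, -0.6400, -0.1600)
new position p' = (-2.5280, 2.0040, 2.1400)
v + (F/m)dt = (-0.7176, 0.0744, 0.9936)
ω×(Iω) gyroscopic = (-0.1560, 0.0792, 0.0660)
α = I⁻¹(τ − ω×Iω) = (0.4714, -0.2733, 0.4800)
ω + α·dt = (1.1189, 1.4891, 0.8192)
2q̇ = q⊗(0,ω) = (-1.4928314, -1.0986125, 0.4394843, 0.6865540)
updated quaternion q' = (-0.0298, 0.5435, 0.1563, 0.8242)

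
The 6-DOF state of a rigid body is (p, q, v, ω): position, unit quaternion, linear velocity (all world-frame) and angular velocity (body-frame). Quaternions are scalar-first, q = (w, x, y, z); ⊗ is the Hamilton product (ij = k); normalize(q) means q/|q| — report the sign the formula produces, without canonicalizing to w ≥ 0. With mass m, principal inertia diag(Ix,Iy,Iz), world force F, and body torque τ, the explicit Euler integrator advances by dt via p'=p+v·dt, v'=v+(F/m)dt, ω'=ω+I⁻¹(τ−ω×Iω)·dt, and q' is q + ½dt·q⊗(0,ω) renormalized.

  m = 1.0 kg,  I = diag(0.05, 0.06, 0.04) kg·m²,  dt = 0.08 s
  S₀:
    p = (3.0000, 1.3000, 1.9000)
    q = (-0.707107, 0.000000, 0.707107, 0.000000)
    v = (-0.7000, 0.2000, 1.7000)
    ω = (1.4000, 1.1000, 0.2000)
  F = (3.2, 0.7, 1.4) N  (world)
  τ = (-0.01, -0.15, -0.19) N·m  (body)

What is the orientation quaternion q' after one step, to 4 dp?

q' = (-0.7363, -0.0339, 0.6743, -0.0451)

Hamilton product q⊗(0,ω) = (-0.7778177, -0.8485284, -0.7778177, -1.1313712)
updated quaternion q' = (-0.7363, -0.0339, 0.6743, -0.0451)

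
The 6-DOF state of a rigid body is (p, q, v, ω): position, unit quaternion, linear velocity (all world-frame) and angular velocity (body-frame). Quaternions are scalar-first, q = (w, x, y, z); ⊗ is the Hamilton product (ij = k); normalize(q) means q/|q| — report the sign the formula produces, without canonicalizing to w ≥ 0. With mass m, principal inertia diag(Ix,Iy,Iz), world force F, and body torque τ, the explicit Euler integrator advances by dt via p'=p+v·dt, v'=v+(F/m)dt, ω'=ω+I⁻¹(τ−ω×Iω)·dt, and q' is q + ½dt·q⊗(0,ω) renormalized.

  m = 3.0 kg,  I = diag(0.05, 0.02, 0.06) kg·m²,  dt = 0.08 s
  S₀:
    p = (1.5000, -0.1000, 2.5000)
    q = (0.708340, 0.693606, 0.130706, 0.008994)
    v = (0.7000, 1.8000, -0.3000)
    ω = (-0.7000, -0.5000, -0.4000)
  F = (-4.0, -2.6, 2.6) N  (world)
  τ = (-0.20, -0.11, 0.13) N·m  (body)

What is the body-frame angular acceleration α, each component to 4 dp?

α = (-4.1600, -5.3600, 2.3417)

ω×(Iω) gyroscopic = (0.0080, -0.0028, -0.0105)
(τ − ω×Iω)/I = (-4.1600, -5.3600, 2.3417)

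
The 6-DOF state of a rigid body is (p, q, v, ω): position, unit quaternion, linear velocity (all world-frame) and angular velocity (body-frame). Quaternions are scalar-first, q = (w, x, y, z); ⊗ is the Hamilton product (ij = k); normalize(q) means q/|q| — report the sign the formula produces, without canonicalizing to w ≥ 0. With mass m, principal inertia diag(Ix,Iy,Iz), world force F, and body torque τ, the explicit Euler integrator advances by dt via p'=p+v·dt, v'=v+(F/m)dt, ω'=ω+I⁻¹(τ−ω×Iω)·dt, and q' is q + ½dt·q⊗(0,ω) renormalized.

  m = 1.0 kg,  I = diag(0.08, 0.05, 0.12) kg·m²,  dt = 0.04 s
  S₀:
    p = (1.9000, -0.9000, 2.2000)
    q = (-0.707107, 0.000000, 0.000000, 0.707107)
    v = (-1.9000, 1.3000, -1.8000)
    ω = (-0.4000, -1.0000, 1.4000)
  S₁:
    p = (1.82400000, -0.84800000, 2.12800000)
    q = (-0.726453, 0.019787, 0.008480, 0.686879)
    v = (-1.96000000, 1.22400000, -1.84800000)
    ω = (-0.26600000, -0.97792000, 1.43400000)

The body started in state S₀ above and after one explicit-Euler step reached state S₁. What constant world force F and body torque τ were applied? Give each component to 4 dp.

F = (-1.5000, -1.9000, -1.2000)
τ = (0.1700, 0.0500, 0.0900)

Δω = ω₁−ω₀ = (0.13400000, 0.02208000, 0.03400000)
applied torque τ = (0.1700, 0.0500, 0.0900)
v₁ − v₀ = (-0.06000000, -0.07600000, -0.04800000)
F = m·Δv/dt = (-1.5000, -1.9000, -1.2000)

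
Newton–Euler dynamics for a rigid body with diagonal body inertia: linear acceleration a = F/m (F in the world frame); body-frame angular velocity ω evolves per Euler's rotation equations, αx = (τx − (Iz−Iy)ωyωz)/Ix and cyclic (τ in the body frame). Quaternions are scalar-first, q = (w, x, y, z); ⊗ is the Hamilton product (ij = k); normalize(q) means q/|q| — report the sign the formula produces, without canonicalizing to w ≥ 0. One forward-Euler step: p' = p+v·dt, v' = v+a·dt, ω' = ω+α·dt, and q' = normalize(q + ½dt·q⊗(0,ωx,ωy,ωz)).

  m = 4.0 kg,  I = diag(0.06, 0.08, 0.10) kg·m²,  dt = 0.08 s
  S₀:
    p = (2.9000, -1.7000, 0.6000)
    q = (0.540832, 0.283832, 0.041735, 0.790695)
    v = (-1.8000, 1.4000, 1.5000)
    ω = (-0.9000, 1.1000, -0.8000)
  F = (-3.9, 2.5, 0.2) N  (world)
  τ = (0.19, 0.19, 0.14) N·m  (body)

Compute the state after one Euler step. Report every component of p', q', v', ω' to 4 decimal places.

ω×(Iω) gyroscopic = (-0.0176, -0.0288, -0.0198)
(τ − ω×Iω)/I = (3.4600, 2.7350, 1.5980)
new body rate ω' = (-0.6232, 1.3188, -0.6722)
Hamilton product q⊗(0,ω) = (0.8420963, -1.3899013, 0.1103553, -0.0828889)
q' = normalize(q + ½dt·q⊗(0,ω)) = (0.5733, 0.2278, 0.0461, 0.7857)
a = (-0.9750, 0.6250, 0.0500)
p + v·dt = (2.7560, -1.5880, 0.7200)
v' = v + a·dt = (-1.8780, 1.4500, 1.5040)

p' = (2.7560, -1.5880, 0.7200)
q' = (0.5733, 0.2278, 0.0461, 0.7857)
v' = (-1.8780, 1.4500, 1.5040)
ω' = (-0.6232, 1.3188, -0.6722)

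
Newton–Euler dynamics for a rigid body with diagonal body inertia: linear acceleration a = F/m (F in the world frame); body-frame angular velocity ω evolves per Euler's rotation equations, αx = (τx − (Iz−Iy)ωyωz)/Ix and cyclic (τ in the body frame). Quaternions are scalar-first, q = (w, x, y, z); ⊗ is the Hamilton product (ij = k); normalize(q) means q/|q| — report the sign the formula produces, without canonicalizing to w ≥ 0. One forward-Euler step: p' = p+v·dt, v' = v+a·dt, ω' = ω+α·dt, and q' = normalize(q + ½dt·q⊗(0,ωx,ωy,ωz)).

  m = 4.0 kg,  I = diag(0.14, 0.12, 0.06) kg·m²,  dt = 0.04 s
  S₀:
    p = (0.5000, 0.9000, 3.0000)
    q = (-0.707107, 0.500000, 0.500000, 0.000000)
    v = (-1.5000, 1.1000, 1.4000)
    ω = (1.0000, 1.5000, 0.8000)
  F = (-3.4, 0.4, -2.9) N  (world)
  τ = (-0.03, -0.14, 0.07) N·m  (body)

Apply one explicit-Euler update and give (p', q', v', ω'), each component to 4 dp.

p' = (0.4400, 0.9440, 3.0560)
q' = (-0.7315, 0.4935, 0.4704, -0.0063)
v' = (-1.5340, 1.1040, 1.3710)
ω' = (1.0120, 1.4320, 0.8667)

linear accel F/m = (-0.8500, 0.1000, -0.7250)
p + v·dt = (0.4400, 0.9440, 3.0560)
new velocity v' = (-1.5340, 1.1040, 1.3710)
angular accel α = (0.3000, -1.7000, 1.6667)
new body rate ω' = (1.0120, 1.4320, 0.8667)
Hamilton product q⊗(0,ω) = (-1.2500000, -0.3071070, -1.4606605, -0.3156856)
q' = normalize(q + ½dt·q⊗(0,ω)) = (-0.7315, 0.4935, 0.4704, -0.0063)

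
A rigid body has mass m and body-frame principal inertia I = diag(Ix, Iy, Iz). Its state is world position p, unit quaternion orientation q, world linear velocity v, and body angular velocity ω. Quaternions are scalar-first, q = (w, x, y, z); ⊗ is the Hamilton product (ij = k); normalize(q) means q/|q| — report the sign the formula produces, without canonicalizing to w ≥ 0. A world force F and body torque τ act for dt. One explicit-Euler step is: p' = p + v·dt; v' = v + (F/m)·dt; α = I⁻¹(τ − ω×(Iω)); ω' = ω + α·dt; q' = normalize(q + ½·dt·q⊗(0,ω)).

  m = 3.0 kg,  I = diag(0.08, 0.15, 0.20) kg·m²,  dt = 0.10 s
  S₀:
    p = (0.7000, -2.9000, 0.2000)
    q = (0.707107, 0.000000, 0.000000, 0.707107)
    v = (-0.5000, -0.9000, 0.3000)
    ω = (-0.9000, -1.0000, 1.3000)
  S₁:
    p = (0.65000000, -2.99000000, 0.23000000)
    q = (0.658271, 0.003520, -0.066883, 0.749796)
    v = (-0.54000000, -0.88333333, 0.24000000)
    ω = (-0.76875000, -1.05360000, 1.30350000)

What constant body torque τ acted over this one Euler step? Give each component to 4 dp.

Δω = ω₁−ω₀ = (0.13125000, -0.05360000, 0.00350000)
applied torque τ = (0.0400, 0.0600, 0.0700)

τ = (0.0400, 0.0600, 0.0700)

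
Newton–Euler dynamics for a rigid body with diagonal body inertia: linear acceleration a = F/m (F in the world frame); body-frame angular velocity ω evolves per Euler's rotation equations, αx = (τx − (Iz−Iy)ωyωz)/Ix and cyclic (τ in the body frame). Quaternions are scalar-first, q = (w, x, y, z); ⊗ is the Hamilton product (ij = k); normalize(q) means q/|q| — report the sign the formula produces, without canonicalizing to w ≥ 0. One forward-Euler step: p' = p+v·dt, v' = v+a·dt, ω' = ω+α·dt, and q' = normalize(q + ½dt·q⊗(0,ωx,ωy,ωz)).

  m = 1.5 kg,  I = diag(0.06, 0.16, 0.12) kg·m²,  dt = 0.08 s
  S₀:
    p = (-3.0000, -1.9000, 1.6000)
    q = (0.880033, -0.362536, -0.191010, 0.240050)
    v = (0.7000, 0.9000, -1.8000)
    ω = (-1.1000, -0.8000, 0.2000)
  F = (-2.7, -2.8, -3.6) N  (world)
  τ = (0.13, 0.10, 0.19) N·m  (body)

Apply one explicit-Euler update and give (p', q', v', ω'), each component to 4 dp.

p' = (-2.9440, -1.8280, 1.4560)
q' = (0.8548, -0.3945, -0.2265, 0.2499)
v' = (0.5560, 0.7507, -1.9920)
ω' = (-0.9352, -0.7566, 0.2680)

a = F/m = (-1.8000, -1.8667, -2.4000)
p' = p + v·dt = (-2.9440, -1.8280, 1.4560)
v + (F/m)dt = (0.5560, 0.7507, -1.9920)
(τ − ω×Iω)/I = (2.0600, 0.5425, 0.8500)
ω' = ω + α·dt = (-0.9352, -0.7566, 0.2680)
2q̇ = q⊗(0,ω) = (-0.5996076, -0.8141983, -0.8955742, 0.2559244)
q + ½dt·q⊗(0,ω), renormalized = (0.8548, -0.3945, -0.2265, 0.2499)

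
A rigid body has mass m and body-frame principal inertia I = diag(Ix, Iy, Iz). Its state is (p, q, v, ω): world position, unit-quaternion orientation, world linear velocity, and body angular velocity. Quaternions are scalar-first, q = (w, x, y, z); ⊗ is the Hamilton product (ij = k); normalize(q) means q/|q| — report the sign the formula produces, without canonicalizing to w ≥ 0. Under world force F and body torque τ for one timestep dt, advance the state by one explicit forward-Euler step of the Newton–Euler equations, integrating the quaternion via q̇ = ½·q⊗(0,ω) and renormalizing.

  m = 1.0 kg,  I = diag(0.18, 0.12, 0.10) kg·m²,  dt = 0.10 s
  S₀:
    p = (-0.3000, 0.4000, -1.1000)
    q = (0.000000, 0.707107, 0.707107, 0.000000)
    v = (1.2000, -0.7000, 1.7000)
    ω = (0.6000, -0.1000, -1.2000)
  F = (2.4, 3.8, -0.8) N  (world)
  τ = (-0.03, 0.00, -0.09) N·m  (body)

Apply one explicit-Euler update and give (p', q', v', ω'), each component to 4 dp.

a = (2.4000, 3.8000, -0.8000)
p + v·dt = (-0.1800, 0.3300, -0.9300)
v + (F/m)dt = (1.4400, -0.3200, 1.6200)
ω×(Iω) gyroscopic = (-0.0024, -0.0576, 0.0036)
α = I⁻¹(τ − ω×Iω) = (-0.1533, 0.4800, -0.9360)
new body rate ω' = (0.5847, -0.0520, -1.2936)
2q̇ = q⊗(0,ω) = (-0.3535535, -0.8485284, 0.8485284, -0.4949749)
q' = normalize(q + ½dt·q⊗(0,ω)) = (-0.0176, 0.6632, 0.7478, -0.0247)

p' = (-0.1800, 0.3300, -0.9300)
q' = (-0.0176, 0.6632, 0.7478, -0.0247)
v' = (1.4400, -0.3200, 1.6200)
ω' = (0.5847, -0.0520, -1.2936)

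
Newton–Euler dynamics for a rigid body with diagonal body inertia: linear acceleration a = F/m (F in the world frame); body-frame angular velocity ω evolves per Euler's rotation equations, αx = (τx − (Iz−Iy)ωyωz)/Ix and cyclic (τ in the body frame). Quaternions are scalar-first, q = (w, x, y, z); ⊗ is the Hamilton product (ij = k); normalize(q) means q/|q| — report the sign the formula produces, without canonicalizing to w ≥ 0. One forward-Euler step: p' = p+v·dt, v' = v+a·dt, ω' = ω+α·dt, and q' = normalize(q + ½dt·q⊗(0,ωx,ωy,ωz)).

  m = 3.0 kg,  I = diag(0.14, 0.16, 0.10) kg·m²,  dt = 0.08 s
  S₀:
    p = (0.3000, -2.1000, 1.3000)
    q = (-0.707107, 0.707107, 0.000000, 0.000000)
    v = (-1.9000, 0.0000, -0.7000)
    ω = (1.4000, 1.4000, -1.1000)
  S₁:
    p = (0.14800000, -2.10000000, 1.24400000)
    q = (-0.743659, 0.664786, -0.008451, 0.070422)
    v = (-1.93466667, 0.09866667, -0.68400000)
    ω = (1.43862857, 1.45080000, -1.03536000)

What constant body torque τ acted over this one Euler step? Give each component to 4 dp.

ω₁ − ω₀ = (0.03862857, 0.05080000, 0.06464000)
ω₀×(Iω₀) = (0.0924, -0.0616, 0.0392)
I·α + gyro = (0.1600, 0.0400, 0.1200)

τ = (0.1600, 0.0400, 0.1200)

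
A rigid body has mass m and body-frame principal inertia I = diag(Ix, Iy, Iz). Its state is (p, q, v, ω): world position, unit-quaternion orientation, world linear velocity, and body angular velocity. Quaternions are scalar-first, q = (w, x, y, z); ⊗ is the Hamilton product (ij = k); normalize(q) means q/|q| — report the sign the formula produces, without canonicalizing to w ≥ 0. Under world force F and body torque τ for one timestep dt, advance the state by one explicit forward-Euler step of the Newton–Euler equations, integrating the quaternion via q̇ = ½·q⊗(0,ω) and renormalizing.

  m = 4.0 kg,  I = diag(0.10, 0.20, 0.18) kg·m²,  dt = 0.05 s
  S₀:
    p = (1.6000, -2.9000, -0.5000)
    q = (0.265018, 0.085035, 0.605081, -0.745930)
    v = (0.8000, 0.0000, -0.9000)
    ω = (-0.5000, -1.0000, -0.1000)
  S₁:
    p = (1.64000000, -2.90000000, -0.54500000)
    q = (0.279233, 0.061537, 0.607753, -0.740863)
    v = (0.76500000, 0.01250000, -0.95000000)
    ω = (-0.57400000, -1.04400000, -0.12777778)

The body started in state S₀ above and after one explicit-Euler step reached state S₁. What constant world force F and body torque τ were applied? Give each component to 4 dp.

F = (-2.8000, 1.0000, -4.0000)
τ = (-0.1500, -0.1800, -0.0500)

ω₁ − ω₀ = (-0.07400000, -0.04400000, -0.02777778)
precession coupling = (-0.0020, -0.0040, 0.0500)
τ = I·(Δω/dt) + ω₀×(Iω₀) = (-0.1500, -0.1800, -0.0500)
Δv = v₁−v₀ = (-0.03500000, 0.01250000, -0.05000000)
F = m·Δv/dt = (-2.8000, 1.0000, -4.0000)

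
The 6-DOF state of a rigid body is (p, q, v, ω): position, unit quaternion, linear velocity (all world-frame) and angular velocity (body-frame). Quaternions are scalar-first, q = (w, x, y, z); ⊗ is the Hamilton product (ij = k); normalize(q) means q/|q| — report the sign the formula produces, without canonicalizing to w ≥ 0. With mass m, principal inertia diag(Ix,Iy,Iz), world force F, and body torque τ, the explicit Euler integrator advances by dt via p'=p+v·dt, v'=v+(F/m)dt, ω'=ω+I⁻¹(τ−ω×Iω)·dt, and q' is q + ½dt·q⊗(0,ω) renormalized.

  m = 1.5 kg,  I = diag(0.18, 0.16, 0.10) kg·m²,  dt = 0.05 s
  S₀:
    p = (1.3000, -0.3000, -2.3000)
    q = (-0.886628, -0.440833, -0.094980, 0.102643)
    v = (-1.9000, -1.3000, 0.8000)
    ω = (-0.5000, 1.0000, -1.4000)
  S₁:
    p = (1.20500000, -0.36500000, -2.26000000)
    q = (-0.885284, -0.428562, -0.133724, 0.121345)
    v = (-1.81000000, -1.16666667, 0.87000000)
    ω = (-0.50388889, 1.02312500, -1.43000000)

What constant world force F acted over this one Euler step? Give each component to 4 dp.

F = (2.7000, 4.0000, 2.1000)

Δv = v₁−v₀ = (0.09000000, 0.13333333, 0.07000000)
m·(v₁−v₀)/dt = (2.7000, 4.0000, 2.1000)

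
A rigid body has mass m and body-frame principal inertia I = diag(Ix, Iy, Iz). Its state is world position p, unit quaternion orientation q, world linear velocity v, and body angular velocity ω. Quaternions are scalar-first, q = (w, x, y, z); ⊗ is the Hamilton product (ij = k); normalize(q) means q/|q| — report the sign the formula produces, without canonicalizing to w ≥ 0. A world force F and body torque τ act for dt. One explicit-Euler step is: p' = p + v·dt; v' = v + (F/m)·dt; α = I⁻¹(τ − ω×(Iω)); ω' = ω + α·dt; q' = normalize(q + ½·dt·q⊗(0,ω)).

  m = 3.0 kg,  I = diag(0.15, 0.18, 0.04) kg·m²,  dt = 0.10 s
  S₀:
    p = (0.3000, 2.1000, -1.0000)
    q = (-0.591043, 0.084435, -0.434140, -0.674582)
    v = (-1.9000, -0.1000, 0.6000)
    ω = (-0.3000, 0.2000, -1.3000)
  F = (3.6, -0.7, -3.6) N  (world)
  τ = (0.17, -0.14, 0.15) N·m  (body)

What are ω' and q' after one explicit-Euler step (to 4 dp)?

ω' = (-0.2109, 0.0984, -0.9205)
q' = (-0.6279, 0.1280, -0.4235, -0.6404)

ω×(Iω) gyroscopic = (0.0364, 0.0429, -0.0018)
(τ − ω×Iω)/I = (0.8907, -1.0161, 3.7950)
ω' = ω + α·dt = (-0.2109, 0.0984, -0.9205)
Hamilton product q⊗(0,ω) = (-0.7647981, 0.8766113, 0.1939315, 0.6550009)
q + ½dt·q⊗(0,ω), renormalized = (-0.6279, 0.1280, -0.4235, -0.6404)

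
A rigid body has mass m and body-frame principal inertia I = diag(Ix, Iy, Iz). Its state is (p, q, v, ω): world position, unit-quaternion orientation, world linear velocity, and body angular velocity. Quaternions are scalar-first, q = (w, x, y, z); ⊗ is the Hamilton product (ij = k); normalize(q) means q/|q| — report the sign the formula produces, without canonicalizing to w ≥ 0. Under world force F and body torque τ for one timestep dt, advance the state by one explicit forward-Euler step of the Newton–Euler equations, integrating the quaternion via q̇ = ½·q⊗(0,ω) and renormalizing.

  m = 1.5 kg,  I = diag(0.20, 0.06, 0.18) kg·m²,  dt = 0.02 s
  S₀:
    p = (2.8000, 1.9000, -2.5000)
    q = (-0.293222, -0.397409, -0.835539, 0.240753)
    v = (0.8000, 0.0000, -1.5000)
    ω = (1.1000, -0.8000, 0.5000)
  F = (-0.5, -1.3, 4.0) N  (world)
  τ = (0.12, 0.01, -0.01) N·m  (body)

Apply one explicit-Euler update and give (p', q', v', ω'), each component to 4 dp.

ω×(Iω) gyroscopic = (-0.0480, 0.0110, 0.1232)
(τ − ω×Iω)/I = (0.8400, -0.0167, -0.7400)
ω + α·dt = (1.1168, -0.8003, 0.4852)
2q̇ = q⊗(0,ω) = (-0.3516578, -0.5477113, 0.6981104, 1.0904091)
q' = normalize(q + ½dt·q⊗(0,ω)) = (-0.2967, -0.4028, -0.8285, 0.2516)
new position p' = (2.8160, 1.9000, -2.5300)
new velocity v' = (0.7933, -0.0173, -1.4467)

p' = (2.8160, 1.9000, -2.5300)
q' = (-0.2967, -0.4028, -0.8285, 0.2516)
v' = (0.7933, -0.0173, -1.4467)
ω' = (1.1168, -0.8003, 0.4852)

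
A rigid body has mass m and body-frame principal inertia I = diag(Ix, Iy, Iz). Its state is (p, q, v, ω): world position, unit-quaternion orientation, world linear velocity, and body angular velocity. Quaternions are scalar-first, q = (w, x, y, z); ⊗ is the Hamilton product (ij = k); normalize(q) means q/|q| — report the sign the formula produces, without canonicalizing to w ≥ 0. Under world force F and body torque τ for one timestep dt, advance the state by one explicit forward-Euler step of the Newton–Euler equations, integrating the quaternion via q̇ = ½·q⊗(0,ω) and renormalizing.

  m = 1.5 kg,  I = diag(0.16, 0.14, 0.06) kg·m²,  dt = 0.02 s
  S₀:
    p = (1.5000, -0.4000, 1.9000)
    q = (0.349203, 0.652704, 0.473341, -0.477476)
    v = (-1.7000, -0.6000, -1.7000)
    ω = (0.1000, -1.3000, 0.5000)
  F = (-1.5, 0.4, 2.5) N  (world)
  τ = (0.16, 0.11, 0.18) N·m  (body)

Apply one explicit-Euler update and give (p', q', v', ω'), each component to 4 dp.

α = I⁻¹(τ − ω×Iω) = (0.6750, 0.7500, 2.9567)
ω + α·dt = (0.1135, -1.2850, 0.5591)
q⊗(0,ω) = (0.7888109, -0.3491280, -0.8280635, -0.7212478)
updated quaternion q' = (0.3571, 0.6491, 0.4650, -0.4846)
linear accel F/m = (-1.0000, 0.2667, 1.6667)
p + v·dt = (1.4660, -0.4120, 1.8660)
new velocity v' = (-1.7200, -0.5947, -1.6667)

p' = (1.4660, -0.4120, 1.8660)
q' = (0.3571, 0.6491, 0.4650, -0.4846)
v' = (-1.7200, -0.5947, -1.6667)
ω' = (0.1135, -1.2850, 0.5591)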